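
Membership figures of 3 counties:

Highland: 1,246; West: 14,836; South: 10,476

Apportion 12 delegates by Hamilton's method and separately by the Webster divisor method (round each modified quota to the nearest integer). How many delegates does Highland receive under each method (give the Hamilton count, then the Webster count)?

Hamilton: Highland 0, West 7, South 5.
Webster: Highland 1, West 6, South 5.
Highland gets 0 under Hamilton and 1 under Webster.

0 and 1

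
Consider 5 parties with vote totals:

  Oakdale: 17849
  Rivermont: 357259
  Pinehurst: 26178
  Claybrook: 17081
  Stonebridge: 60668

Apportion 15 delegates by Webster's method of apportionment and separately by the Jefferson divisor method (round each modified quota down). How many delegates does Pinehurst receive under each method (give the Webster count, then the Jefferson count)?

Webster: Oakdale 1, Rivermont 10, Pinehurst 1, Claybrook 1, Stonebridge 2.
Jefferson: Oakdale 0, Rivermont 13, Pinehurst 0, Claybrook 0, Stonebridge 2.
Pinehurst gets 1 under Webster and 0 under Jefferson.

1 and 0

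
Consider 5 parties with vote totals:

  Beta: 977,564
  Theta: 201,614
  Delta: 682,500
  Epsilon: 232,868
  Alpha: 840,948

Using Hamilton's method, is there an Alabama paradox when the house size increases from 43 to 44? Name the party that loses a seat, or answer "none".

Epsilon

At 43 seats: Beta 14, Theta 3, Delta 10, Epsilon 4, Alpha 12.
At 44 seats: Beta 15, Theta 3, Delta 10, Epsilon 3, Alpha 13.
Epsilon drops from 4 to 3.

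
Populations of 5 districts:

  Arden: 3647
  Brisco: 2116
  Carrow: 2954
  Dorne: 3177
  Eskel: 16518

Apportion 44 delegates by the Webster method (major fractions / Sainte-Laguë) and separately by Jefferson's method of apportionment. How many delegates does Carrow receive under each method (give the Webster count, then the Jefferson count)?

Webster: Arden 6, Brisco 3, Carrow 5, Dorne 5, Eskel 25.
Jefferson: Arden 5, Brisco 3, Carrow 4, Dorne 5, Eskel 27.
Carrow gets 5 under Webster and 4 under Jefferson.

5 and 4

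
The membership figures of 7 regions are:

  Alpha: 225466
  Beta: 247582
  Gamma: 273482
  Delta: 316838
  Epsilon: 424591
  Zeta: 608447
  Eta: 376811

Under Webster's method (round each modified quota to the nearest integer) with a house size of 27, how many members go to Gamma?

3

Standard divisor 2473217/27 ≈ 91600.63; standard quotas: Alpha 2.461, Beta 2.703, Gamma 2.986, Delta 3.459, Epsilon 4.635, Zeta 6.642, Eta 4.114.
Rounding to the nearest integer gives Alpha 2, Beta 3, Gamma 3, Delta 3, Epsilon 5, Zeta 7, Eta 4 — total 27, matching the house size, so no adjustment is needed.
Gamma receives 3.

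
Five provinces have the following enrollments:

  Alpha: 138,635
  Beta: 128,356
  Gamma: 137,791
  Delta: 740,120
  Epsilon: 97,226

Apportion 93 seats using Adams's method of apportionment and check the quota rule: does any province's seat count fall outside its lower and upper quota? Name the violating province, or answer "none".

Delta

Standard quotas: Alpha 10.380, Beta 9.610, Gamma 10.317, Delta 55.414, Epsilon 7.279.
Adams allocation: Alpha 11, Beta 10, Gamma 10, Delta 54, Epsilon 8.
Delta has quota 55.414 (lower 55, upper 56) but receives 54 — outside the quota interval.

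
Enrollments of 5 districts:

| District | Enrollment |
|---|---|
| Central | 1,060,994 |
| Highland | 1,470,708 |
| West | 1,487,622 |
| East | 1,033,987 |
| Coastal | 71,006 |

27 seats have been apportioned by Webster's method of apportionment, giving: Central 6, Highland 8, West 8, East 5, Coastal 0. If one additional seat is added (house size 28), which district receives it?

Priority for the next seat is population ÷ (current seats + 0.5).
Priorities: Central 163229.846, Highland 173024.471, West 175014.353, East 187997.636, Coastal 142012.000.
Highest priority: East.

East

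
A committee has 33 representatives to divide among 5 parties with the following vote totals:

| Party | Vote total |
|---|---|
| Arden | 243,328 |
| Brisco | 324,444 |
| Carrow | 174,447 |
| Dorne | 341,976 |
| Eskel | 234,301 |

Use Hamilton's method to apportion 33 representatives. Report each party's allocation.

Arden: 6, Brisco: 8, Carrow: 4, Dorne: 9, Eskel: 6

The standard divisor is 1318496/33 ≈ 39954.424.
Standard quotas: Arden 6.0901, Brisco 8.1204, Carrow 4.3661, Dorne 8.5592, Eskel 5.8642.
Lower quotas: Arden 6, Brisco 8, Carrow 4, Dorne 8, Eskel 5 (sum 31, leaving 2 seats).
Remainders in descending order: Eskel 0.8642, Dorne 0.5592, Carrow 0.3661, Brisco 0.1204, Arden 0.0901.
Largest remainders: Eskel, Dorne receive the extra seats.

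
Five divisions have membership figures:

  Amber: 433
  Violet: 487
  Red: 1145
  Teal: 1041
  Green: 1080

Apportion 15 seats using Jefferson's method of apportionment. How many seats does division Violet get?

Standard divisor 4186/15 ≈ 279.067; standard quotas: Amber 1.552, Violet 1.745, Red 4.103, Teal 3.730, Green 3.870.
Rounding down gives 1, 1, 4, 3, 3 = 12 seats, so the divisor must be adjusted.
With modified divisor 240: modified quotas Amber 1.804, Violet 2.029, Red 4.771, Teal 4.338, Green 4.500.
Rounding down: Amber 1, Violet 2, Red 4, Teal 4, Green 4 (total 15).
Violet receives 2.

2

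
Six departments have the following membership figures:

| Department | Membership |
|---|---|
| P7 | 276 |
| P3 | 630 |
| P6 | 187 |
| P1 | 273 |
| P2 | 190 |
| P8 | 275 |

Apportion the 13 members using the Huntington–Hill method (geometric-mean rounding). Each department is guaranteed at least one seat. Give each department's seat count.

P7 2, P3 5, P6 1, P1 2, P2 1, P8 2

With divisor 138: modified quotas P7 2.000, P3 4.565, P6 1.355, P1 1.978, P2 1.377, P8 1.993.
Geometric-mean thresholds: P7 √(2·3)=2.449, P3 √(4·5)=4.472, P6 √(1·2)=1.414, P1 √(1·2)=1.414, P2 √(1·2)=1.414, P8 √(1·2)=1.414.
Each quota rounded against its threshold gives P7 2, P3 5, P6 1, P1 2, P2 1, P8 2 (total 13).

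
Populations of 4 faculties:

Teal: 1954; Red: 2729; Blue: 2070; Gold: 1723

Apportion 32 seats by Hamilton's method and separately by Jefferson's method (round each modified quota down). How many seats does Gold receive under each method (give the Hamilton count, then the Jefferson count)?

7 and 6

Hamilton: Teal 7, Red 10, Blue 8, Gold 7.
Jefferson: Teal 7, Red 11, Blue 8, Gold 6.
Gold gets 7 under Hamilton and 6 under Jefferson.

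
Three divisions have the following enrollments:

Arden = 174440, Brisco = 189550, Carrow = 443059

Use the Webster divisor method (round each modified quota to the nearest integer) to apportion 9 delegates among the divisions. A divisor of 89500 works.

Arden=2, Brisco=2, Carrow=5

With modified divisor 89500: modified quotas Arden 1.949, Brisco 2.118, Carrow 4.950.
Rounding to the nearest integer: Arden 2, Brisco 2, Carrow 5 (total 9).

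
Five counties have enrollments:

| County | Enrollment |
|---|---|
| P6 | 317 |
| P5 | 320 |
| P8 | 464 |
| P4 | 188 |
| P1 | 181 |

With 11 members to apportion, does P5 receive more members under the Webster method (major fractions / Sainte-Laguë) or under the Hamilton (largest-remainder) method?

Webster

Webster: P6 2, P5 3, P8 4, P4 1, P1 1.
Hamilton: P6 2, P5 2, P8 4, P4 2, P1 1.
P5 gets 3 under Webster and 2 under Hamilton.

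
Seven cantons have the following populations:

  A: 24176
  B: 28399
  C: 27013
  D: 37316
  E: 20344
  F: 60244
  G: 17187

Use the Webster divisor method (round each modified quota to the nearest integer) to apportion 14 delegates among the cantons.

Standard divisor 214679/14 ≈ 15334.214; standard quotas: A 1.577, B 1.852, C 1.762, D 2.434, E 1.327, F 3.929, G 1.121.
Rounding to the nearest integer gives A 2, B 2, C 2, D 2, E 1, F 4, G 1 — total 14, matching the house size, so no adjustment is needed.

A 2; B 2; C 2; D 2; E 1; F 4; G 1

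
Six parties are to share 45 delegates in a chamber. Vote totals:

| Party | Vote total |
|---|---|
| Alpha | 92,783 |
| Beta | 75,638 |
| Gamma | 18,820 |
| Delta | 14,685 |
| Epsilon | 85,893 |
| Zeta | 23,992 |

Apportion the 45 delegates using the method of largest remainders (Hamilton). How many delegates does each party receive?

Standard divisor: 311811 ÷ 45 ≈ 6929.133.
Standard quotas: Alpha 13.3903, Beta 10.9159, Gamma 2.7161, Delta 2.1193, Epsilon 12.3959, Zeta 3.4625.
Lower quotas: Alpha 13, Beta 10, Gamma 2, Delta 2, Epsilon 12, Zeta 3 (sum 42, leaving 3 seats).
Remainders in descending order: Beta 0.9159, Gamma 0.7161, Zeta 0.4625, Epsilon 0.3959, Alpha 0.3903, Delta 0.1193.
Largest remainders: Beta, Gamma, Zeta receive the extra seats.

Alpha 13, Beta 11, Gamma 3, Delta 2, Epsilon 12, Zeta 4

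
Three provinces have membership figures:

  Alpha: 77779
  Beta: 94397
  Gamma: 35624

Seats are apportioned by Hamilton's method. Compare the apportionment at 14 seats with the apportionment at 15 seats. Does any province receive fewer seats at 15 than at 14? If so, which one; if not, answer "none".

At 14 seats: Alpha 5, Beta 6, Gamma 3.
At 15 seats: Alpha 6, Beta 7, Gamma 2.
Gamma drops from 3 to 2.

Gamma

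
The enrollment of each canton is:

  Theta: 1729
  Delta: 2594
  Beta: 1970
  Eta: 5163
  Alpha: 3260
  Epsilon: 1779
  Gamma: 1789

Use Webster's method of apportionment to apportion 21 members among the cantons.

Theta: 2, Delta: 3, Beta: 2, Eta: 6, Alpha: 4, Epsilon: 2, Gamma: 2

Standard divisor 18284/21 ≈ 870.667; standard quotas: Theta 1.986, Delta 2.979, Beta 2.263, Eta 5.930, Alpha 3.744, Epsilon 2.043, Gamma 2.055.
Rounding to the nearest integer gives Theta 2, Delta 3, Beta 2, Eta 6, Alpha 4, Epsilon 2, Gamma 2 — total 21, matching the house size, so no adjustment is needed.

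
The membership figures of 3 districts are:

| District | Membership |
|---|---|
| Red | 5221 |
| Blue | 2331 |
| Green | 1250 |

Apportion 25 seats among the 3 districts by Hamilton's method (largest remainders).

Total 8802; standard divisor 8802/25 ≈ 352.08.
Standard quotas: Red 14.8290, Blue 6.6207, Green 3.5503.
Lower quotas: Red 14, Blue 6, Green 3 (sum 23, leaving 2 seats).
Remainders in descending order: Red 0.8290, Blue 0.6207, Green 0.5503.
Largest remainders: Red, Blue receive the extra seats.

Red: 15, Blue: 7, Green: 3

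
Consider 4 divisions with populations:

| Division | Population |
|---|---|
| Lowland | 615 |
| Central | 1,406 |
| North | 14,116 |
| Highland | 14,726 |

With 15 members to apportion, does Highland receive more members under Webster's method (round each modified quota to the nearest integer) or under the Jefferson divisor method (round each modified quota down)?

Webster: Lowland 0, Central 1, North 7, Highland 7.
Jefferson: Lowland 0, Central 0, North 7, Highland 8.
Highland gets 7 under Webster and 8 under Jefferson.

Jefferson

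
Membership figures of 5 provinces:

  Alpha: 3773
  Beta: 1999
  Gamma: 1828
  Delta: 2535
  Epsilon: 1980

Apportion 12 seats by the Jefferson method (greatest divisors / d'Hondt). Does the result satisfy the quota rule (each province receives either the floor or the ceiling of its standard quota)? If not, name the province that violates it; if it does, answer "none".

Standard quotas: Alpha 3.737, Beta 1.980, Gamma 1.811, Delta 2.511, Epsilon 1.961.
Jefferson allocation: Alpha 4, Beta 2, Gamma 2, Delta 2, Epsilon 2.
Every allocation lies between the lower and upper quota.

none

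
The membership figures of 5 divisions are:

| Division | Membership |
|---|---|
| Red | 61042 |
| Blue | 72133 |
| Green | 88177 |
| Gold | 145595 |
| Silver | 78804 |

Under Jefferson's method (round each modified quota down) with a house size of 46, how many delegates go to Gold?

16

Standard divisor 445751/46 ≈ 9690.239; standard quotas: Red 6.299, Blue 7.444, Green 9.100, Gold 15.025, Silver 8.132.
Rounding down gives 6, 7, 9, 15, 8 = 45 seats, so the divisor must be adjusted.
With modified divisor 9060: modified quotas Red 6.738, Blue 7.962, Green 9.733, Gold 16.070, Silver 8.698.
Rounding down: Red 6, Blue 7, Green 9, Gold 16, Silver 8 (total 46).
Gold receives 16.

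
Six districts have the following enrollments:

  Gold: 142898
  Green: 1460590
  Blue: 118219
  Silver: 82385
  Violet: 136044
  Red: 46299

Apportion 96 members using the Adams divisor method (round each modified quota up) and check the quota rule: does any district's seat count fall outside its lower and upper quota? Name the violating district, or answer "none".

Green

Standard quotas: Gold 6.906, Green 70.587, Blue 5.713, Silver 3.981, Violet 6.575, Red 2.238.
Adams allocation: Gold 7, Green 69, Blue 6, Silver 4, Violet 7, Red 3.
Green has quota 70.587 (lower 70, upper 71) but receives 69 — outside the quota interval.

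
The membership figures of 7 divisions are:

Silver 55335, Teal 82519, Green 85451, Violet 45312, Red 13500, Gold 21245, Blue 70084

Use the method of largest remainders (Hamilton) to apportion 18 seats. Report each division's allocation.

Silver: 3, Teal: 4, Green: 4, Violet: 2, Red: 1, Gold: 1, Blue: 3

Total 373446; standard divisor 373446/18 = 20747.
Standard quotas: Silver 2.6671, Teal 3.9774, Green 4.1187, Violet 2.1840, Red 0.6507, Gold 1.0240, Blue 3.3780.
Lower quotas: Silver 2, Teal 3, Green 4, Violet 2, Red 0, Gold 1, Blue 3 (sum 15, leaving 3 seats).
Remainders in descending order: Teal 0.9774, Silver 0.6671, Red 0.6507, Blue 0.3780, Violet 0.1840, Green 0.1187, Gold 0.0240.
Largest remainders: Teal, Silver, Red receive the extra seats.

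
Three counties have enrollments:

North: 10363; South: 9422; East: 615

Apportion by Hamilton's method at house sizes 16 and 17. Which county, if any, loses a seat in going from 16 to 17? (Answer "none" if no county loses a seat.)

At 16 seats: North 8, South 7, East 1.
At 17 seats: North 9, South 8, East 0.
East drops from 1 to 0.

East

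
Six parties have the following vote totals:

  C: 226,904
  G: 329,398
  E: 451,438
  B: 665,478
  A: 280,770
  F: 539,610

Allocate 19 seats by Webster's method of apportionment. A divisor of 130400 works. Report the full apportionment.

C 2, G 3, E 3, B 5, A 2, F 4

With modified divisor 130400: modified quotas C 1.740, G 2.526, E 3.462, B 5.103, A 2.153, F 4.138.
Rounding to the nearest integer: C 2, G 3, E 3, B 5, A 2, F 4 (total 19).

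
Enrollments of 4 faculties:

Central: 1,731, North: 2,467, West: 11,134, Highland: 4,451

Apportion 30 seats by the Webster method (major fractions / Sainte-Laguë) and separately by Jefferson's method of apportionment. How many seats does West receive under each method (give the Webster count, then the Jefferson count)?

16 and 18

Webster: Central 3, North 4, West 16, Highland 7.
Jefferson: Central 2, North 3, West 18, Highland 7.
West gets 16 under Webster and 18 under Jefferson.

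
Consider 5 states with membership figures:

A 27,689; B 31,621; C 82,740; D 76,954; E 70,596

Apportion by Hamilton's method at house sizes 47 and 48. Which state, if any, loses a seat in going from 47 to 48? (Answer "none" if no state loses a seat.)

At 47 seats: A 5, B 5, C 13, D 13, E 11.
At 48 seats: A 4, B 5, C 14, D 13, E 12.
A drops from 5 to 4.

A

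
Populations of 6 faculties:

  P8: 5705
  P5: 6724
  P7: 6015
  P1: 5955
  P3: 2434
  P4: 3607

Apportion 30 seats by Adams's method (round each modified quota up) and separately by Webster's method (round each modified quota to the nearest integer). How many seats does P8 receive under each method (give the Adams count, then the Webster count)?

5 and 6

Adams: P8 5, P5 6, P7 6, P1 6, P3 3, P4 4.
Webster: P8 6, P5 7, P7 6, P1 6, P3 2, P4 3.
P8 gets 5 under Adams and 6 under Webster.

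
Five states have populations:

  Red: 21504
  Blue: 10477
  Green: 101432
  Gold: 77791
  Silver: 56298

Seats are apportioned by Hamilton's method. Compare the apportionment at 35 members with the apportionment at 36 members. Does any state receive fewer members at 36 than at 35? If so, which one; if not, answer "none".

Blue

At 35 seats: Red 3, Blue 2, Green 13, Gold 10, Silver 7.
At 36 seats: Red 3, Blue 1, Green 14, Gold 10, Silver 8.
Blue drops from 2 to 1.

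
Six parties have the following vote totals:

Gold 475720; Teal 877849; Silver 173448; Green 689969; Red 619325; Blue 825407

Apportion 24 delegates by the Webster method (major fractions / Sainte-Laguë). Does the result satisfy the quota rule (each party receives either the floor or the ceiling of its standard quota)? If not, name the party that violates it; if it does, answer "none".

none

Standard quotas: Gold 3.118, Teal 5.754, Silver 1.137, Green 4.522, Red 4.059, Blue 5.410.
Webster allocation: Gold 3, Teal 6, Silver 1, Green 5, Red 4, Blue 5.
Every allocation lies between the lower and upper quota.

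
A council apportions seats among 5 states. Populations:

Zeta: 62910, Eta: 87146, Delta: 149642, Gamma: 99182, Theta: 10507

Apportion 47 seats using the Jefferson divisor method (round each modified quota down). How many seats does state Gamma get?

Standard divisor 409387/47 ≈ 8710.362; standard quotas: Zeta 7.222, Eta 10.005, Delta 17.180, Gamma 11.387, Theta 1.206.
Rounding down gives 7, 10, 17, 11, 1 = 46 seats, so the divisor must be adjusted.
With modified divisor 8300: modified quotas Zeta 7.580, Eta 10.500, Delta 18.029, Gamma 11.950, Theta 1.266.
Rounding down: Zeta 7, Eta 10, Delta 18, Gamma 11, Theta 1 (total 47).
Gamma receives 11.

11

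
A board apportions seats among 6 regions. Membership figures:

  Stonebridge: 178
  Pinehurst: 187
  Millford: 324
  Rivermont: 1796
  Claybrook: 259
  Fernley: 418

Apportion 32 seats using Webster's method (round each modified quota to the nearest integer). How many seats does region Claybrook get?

Standard divisor 3162/32 ≈ 98.812; standard quotas: Stonebridge 1.801, Pinehurst 1.892, Millford 3.279, Rivermont 18.176, Claybrook 2.621, Fernley 4.230.
Rounding to the nearest integer gives Stonebridge 2, Pinehurst 2, Millford 3, Rivermont 18, Claybrook 3, Fernley 4 — total 32, matching the house size, so no adjustment is needed.
Claybrook receives 3.

3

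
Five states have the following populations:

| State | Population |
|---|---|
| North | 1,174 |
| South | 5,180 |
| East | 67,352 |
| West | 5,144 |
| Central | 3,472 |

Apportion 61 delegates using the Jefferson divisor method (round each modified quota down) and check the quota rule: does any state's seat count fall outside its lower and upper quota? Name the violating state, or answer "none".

East

Standard quotas: North 0.870, South 3.838, East 49.907, West 3.812, Central 2.573.
Jefferson allocation: North 0, South 4, East 52, West 3, Central 2.
East has quota 49.907 (lower 49, upper 50) but receives 52 — outside the quota interval.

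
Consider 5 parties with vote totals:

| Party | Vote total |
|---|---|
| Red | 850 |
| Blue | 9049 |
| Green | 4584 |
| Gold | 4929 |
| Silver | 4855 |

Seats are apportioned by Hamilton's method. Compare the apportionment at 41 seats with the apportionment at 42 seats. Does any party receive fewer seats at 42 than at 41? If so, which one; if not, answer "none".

Red

At 41 seats: Red 2, Blue 15, Green 8, Gold 8, Silver 8.
At 42 seats: Red 1, Blue 16, Green 8, Gold 9, Silver 8.
Red drops from 2 to 1.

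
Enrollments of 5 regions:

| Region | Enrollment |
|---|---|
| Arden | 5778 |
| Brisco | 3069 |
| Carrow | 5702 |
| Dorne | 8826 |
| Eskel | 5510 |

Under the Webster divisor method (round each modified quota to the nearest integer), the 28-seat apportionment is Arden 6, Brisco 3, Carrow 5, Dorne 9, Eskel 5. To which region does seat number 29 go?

Carrow

Priority for the next seat is population ÷ (current seats + 0.5).
Priorities: Arden 888.923, Brisco 876.857, Carrow 1036.727, Dorne 929.053, Eskel 1001.818.
Highest priority: Carrow.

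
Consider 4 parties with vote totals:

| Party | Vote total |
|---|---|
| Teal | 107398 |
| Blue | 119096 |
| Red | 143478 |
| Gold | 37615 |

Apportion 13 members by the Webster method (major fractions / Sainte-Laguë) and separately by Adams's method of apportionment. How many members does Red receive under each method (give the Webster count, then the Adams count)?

Webster: Teal 3, Blue 4, Red 5, Gold 1.
Adams: Teal 3, Blue 4, Red 4, Gold 2.
Red gets 5 under Webster and 4 under Adams.

5 and 4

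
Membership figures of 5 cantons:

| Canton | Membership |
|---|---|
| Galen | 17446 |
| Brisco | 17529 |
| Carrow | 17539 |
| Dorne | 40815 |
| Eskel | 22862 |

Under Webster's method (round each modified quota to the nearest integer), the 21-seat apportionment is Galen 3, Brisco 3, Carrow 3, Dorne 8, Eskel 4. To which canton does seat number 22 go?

Eskel

Priority for the next seat is population ÷ (current seats + 0.5).
Priorities: Galen 4984.571, Brisco 5008.286, Carrow 5011.143, Dorne 4801.765, Eskel 5080.444.
Highest priority: Eskel.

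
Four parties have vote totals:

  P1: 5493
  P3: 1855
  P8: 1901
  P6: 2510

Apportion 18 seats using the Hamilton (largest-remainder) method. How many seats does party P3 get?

The standard divisor is 11759/18 ≈ 653.278.
Standard quotas: P1 8.4084, P3 2.8395, P8 2.9099, P6 3.8422.
Lower quotas: P1 8, P3 2, P8 2, P6 3 (sum 15, leaving 3 seats).
Remainders in descending order: P8 0.9099, P6 0.8422, P3 0.8395, P1 0.4084.
The surplus seats go to P8, P6, P3.
P3 receives 3.

3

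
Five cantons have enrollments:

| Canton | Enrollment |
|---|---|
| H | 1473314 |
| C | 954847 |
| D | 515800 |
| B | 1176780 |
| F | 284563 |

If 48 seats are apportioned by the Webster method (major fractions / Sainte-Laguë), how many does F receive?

3

Standard divisor 4405304/48 ≈ 91777.167; standard quotas: H 16.053, C 10.404, D 5.620, B 12.822, F 3.101.
Rounding to the nearest integer gives H 16, C 10, D 6, B 13, F 3 — total 48, matching the house size, so no adjustment is needed.
F receives 3.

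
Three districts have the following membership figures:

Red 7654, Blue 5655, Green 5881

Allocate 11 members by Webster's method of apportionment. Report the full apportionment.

Standard divisor 19190/11 ≈ 1744.545; standard quotas: Red 4.387, Blue 3.242, Green 3.371.
Rounding to the nearest integer gives 4, 3, 3 = 10 seats, so the divisor must be adjusted.
With modified divisor 1690: modified quotas Red 4.529, Blue 3.346, Green 3.480.
Rounding to the nearest integer: Red 5, Blue 3, Green 3 (total 11).

Red=5, Blue=3, Green=3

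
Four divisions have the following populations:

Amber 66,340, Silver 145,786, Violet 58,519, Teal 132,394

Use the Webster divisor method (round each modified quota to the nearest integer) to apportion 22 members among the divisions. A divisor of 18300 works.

With modified divisor 18300: modified quotas Amber 3.625, Silver 7.966, Violet 3.198, Teal 7.235.
Rounding to the nearest integer: Amber 4, Silver 8, Violet 3, Teal 7 (total 22).

Amber: 4, Silver: 8, Violet: 3, Teal: 7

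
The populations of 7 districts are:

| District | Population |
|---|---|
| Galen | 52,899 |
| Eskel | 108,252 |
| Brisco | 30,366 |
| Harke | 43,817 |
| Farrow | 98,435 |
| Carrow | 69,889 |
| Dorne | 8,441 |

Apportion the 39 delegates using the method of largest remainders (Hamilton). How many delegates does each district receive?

Galen: 5, Eskel: 10, Brisco: 3, Harke: 4, Farrow: 9, Carrow: 7, Dorne: 1

The standard divisor is 412099/39 ≈ 10566.641.
Standard quotas: Galen 5.0062, Eskel 10.2447, Brisco 2.8738, Harke 4.1467, Farrow 9.3156, Carrow 6.6141, Dorne 0.7988.
Lower quotas: Galen 5, Eskel 10, Brisco 2, Harke 4, Farrow 9, Carrow 6, Dorne 0 (sum 36, leaving 3 seats).
Remainders in descending order: Brisco 0.8738, Dorne 0.7988, Carrow 0.6141, Farrow 0.3156, Eskel 0.2447, Harke 0.1467, Galen 0.0062.
Largest remainders: Brisco, Dorne, Carrow receive the extra seats.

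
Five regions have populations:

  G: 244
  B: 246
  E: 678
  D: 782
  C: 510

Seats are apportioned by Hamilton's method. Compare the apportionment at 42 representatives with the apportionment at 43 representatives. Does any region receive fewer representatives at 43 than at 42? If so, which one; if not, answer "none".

At 42 seats: G 4, B 4, E 12, D 13, C 9.
At 43 seats: G 4, B 4, E 12, D 14, C 9.
No region's allocation decreased.

none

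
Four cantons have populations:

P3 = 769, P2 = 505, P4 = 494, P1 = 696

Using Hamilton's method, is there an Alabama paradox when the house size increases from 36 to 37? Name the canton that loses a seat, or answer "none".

At 36 seats: P3 11, P2 8, P4 7, P1 10.
At 37 seats: P3 12, P2 8, P4 7, P1 10.
No canton's allocation decreased.

none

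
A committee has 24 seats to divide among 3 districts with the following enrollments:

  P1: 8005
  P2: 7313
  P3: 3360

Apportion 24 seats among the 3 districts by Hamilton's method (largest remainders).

P1 10, P2 10, P3 4

The standard divisor is 18678/24 ≈ 778.25.
Standard quotas: P1 10.2859, P2 9.3967, P3 4.3174.
Lower quotas: P1 10, P2 9, P3 4 (sum 23, leaving 1 seat).
Remainders in descending order: P2 0.3967, P3 0.3174, P1 0.2859.
Largest remainder: P2 receives the extra seat.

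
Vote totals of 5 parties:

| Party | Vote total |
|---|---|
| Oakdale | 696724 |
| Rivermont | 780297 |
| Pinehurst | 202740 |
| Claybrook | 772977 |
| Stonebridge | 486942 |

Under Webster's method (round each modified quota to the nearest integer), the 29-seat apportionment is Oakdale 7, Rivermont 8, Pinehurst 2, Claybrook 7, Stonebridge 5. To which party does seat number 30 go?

Claybrook

Priority for the next seat is population ÷ (current seats + 0.5).
Priorities: Oakdale 92896.533, Rivermont 91799.647, Pinehurst 81096.000, Claybrook 103063.600, Stonebridge 88534.909.
Highest priority: Claybrook.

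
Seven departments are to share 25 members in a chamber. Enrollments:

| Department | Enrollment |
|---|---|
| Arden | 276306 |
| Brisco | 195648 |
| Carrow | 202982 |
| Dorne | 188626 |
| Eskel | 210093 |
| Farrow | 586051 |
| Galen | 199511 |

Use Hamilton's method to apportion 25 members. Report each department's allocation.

Arden=4; Brisco=2; Carrow=3; Dorne=2; Eskel=3; Farrow=8; Galen=3

Standard divisor: 1859217 ÷ 25 ≈ 74368.68.
Standard quotas: Arden 3.7154, Brisco 2.6308, Carrow 2.7294, Dorne 2.5364, Eskel 2.8250, Farrow 7.8803, Galen 2.6827.
Lower quotas: Arden 3, Brisco 2, Carrow 2, Dorne 2, Eskel 2, Farrow 7, Galen 2 (sum 20, leaving 5 seats).
Remainders in descending order: Farrow 0.8803, Eskel 0.8250, Carrow 0.7294, Arden 0.7154, Galen 0.6827, Brisco 0.6308, Dorne 0.5364.
The surplus seats go to Farrow, Eskel, Carrow, Arden, Galen.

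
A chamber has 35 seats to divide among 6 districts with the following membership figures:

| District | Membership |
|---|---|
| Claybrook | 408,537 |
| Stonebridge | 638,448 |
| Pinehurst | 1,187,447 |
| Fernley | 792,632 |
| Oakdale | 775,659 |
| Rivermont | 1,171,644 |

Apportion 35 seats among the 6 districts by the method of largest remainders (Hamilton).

Claybrook 3, Stonebridge 5, Pinehurst 8, Fernley 6, Oakdale 5, Rivermont 8

The standard divisor is 4974367/35 ≈ 142124.771.
Standard quotas: Claybrook 2.8745, Stonebridge 4.4922, Pinehurst 8.3550, Fernley 5.5770, Oakdale 5.4576, Rivermont 8.2438.
Lower quotas: Claybrook 2, Stonebridge 4, Pinehurst 8, Fernley 5, Oakdale 5, Rivermont 8 (sum 32, leaving 3 seats).
Remainders in descending order: Claybrook 0.8745, Fernley 0.5770, Stonebridge 0.4922, Oakdale 0.4576, Pinehurst 0.3550, Rivermont 0.2438.
Largest remainders: Claybrook, Fernley, Stonebridge receive the extra seats.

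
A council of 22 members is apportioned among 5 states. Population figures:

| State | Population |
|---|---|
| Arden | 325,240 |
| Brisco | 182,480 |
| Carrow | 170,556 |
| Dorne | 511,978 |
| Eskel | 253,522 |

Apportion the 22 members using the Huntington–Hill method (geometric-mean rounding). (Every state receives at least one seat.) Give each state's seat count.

With divisor 69023: modified quotas Arden 4.712, Brisco 2.644, Carrow 2.471, Dorne 7.417, Eskel 3.673.
Geometric-mean thresholds: Arden √(4·5)=4.472, Brisco √(2·3)=2.449, Carrow √(2·3)=2.449, Dorne √(7·8)=7.483, Eskel √(3·4)=3.464.
Each quota rounded against its threshold gives Arden 5, Brisco 3, Carrow 3, Dorne 7, Eskel 4 (total 22).

Arden 5, Brisco 3, Carrow 3, Dorne 7, Eskel 4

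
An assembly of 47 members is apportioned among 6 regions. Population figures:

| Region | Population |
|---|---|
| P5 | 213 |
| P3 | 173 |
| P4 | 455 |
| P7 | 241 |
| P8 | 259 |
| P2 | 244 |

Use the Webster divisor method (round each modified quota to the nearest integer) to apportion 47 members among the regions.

P5 6, P3 5, P4 14, P7 7, P8 8, P2 7

Standard divisor 1585/47 ≈ 33.723; standard quotas: P5 6.316, P3 5.130, P4 13.492, P7 7.146, P8 7.680, P2 7.235.
Rounding to the nearest integer gives 6, 5, 13, 7, 8, 7 = 46 seats, so the divisor must be adjusted.
With modified divisor 33: modified quotas P5 6.455, P3 5.242, P4 13.788, P7 7.303, P8 7.848, P2 7.394.
Rounding to the nearest integer: P5 6, P3 5, P4 14, P7 7, P8 8, P2 7 (total 47).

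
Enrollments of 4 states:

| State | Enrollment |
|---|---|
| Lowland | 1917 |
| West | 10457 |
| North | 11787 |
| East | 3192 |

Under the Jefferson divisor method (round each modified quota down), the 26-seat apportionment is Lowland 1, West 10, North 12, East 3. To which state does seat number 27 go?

Lowland

Priority for the next seat is population ÷ (current seats + 1).
Priorities: Lowland 958.500, West 950.636, North 906.692, East 798.000.
Highest priority: Lowland.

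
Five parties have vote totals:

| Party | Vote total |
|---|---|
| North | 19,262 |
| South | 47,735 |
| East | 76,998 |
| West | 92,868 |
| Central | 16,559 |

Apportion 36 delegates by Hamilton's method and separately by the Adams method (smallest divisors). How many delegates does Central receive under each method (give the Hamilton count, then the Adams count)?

2 and 3

Hamilton: North 3, South 7, East 11, West 13, Central 2.
Adams: North 3, South 7, East 10, West 13, Central 3.
Central gets 2 under Hamilton and 3 under Adams.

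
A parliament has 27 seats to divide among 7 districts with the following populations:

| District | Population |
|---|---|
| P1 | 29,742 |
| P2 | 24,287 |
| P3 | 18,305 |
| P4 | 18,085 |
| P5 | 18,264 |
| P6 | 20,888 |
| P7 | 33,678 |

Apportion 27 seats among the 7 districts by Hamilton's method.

P1 5; P2 4; P3 3; P4 3; P5 3; P6 3; P7 6

The standard divisor is 163249/27 ≈ 6046.259.
Standard quotas: P1 4.9191, P2 4.0169, P3 3.0275, P4 2.9911, P5 3.0207, P6 3.4547, P7 5.5701.
Lower quotas: P1 4, P2 4, P3 3, P4 2, P5 3, P6 3, P7 5 (sum 24, leaving 3 seats).
Remainders in descending order: P4 0.9911, P1 0.9191, P7 0.5701, P6 0.4547, P3 0.0275, P5 0.0207, P2 0.0169.
Largest remainders: P4, P1, P7 receive the extra seats.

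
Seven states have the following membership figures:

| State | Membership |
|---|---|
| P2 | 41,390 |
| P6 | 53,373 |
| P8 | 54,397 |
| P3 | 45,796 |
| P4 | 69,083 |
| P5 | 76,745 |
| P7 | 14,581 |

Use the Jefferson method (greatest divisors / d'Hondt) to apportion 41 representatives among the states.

Standard divisor 355365/41 ≈ 8667.439; standard quotas: P2 4.775, P6 6.158, P8 6.276, P3 5.284, P4 7.970, P5 8.854, P7 1.682.
Rounding down gives 4, 6, 6, 5, 7, 8, 1 = 37 seats, so the divisor must be adjusted.
With modified divisor 7700: modified quotas P2 5.375, P6 6.932, P8 7.065, P3 5.948, P4 8.972, P5 9.967, P7 1.894.
Rounding down: P2 5, P6 6, P8 7, P3 5, P4 8, P5 9, P7 1 (total 41).

P2 5; P6 6; P8 7; P3 5; P4 8; P5 9; P7 1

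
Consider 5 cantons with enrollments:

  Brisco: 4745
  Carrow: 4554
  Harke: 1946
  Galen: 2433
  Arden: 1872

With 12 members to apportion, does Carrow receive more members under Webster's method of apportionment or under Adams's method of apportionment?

Webster

Webster: Brisco 4, Carrow 4, Harke 1, Galen 2, Arden 1.
Adams: Brisco 3, Carrow 3, Harke 2, Galen 2, Arden 2.
Carrow gets 4 under Webster and 3 under Adams.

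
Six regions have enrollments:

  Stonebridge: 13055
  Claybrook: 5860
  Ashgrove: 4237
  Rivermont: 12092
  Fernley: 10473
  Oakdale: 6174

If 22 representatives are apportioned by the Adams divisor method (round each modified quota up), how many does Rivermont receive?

Standard divisor 51891/22 ≈ 2358.682; standard quotas: Stonebridge 5.535, Claybrook 2.484, Ashgrove 1.796, Rivermont 5.127, Fernley 4.440, Oakdale 2.618.
Rounding up gives 6, 3, 2, 6, 5, 3 = 25 seats, so the divisor must be adjusted.
With modified divisor 2800: modified quotas Stonebridge 4.662, Claybrook 2.093, Ashgrove 1.513, Rivermont 4.319, Fernley 3.740, Oakdale 2.205.
Rounding up: Stonebridge 5, Claybrook 3, Ashgrove 2, Rivermont 5, Fernley 4, Oakdale 3 (total 22).
Rivermont receives 5.

5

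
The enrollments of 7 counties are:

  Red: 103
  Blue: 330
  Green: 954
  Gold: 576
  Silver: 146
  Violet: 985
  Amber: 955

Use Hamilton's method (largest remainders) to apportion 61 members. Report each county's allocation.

Red: 2, Blue: 5, Green: 14, Gold: 9, Silver: 2, Violet: 15, Amber: 14

Standard divisor: 4049 ÷ 61 ≈ 66.377.
Standard quotas: Red 1.552, Blue 4.972, Green 14.372, Gold 8.678, Silver 2.200, Violet 14.839, Amber 14.388.
Lower quotas: Red 1, Blue 4, Green 14, Gold 8, Silver 2, Violet 14, Amber 14 (sum 57, leaving 4 seats).
Remainders in descending order: Blue 0.972, Violet 0.839, Gold 0.678, Red 0.552, Amber 0.388, Green 0.372, Silver 0.200.
The surplus seats go to Blue, Violet, Gold, Red.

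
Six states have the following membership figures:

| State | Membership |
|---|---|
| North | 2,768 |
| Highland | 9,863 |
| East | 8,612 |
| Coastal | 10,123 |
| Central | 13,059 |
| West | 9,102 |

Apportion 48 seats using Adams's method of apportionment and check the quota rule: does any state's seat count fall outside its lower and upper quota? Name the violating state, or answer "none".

none

Standard quotas: North 2.482, Highland 8.845, East 7.723, Coastal 9.078, Central 11.711, West 8.162.
Adams allocation: North 3, Highland 9, East 8, Coastal 9, Central 11, West 8.
Every allocation lies between the lower and upper quota.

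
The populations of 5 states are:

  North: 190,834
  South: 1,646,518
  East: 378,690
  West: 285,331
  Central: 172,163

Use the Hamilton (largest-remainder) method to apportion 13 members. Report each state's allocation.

Total 2673536; standard divisor 2673536/13 ≈ 205656.615.
Standard quotas: North 0.9279, South 8.0062, East 1.8414, West 1.3874, Central 0.8371.
Lower quotas: North 0, South 8, East 1, West 1, Central 0 (sum 10, leaving 3 seats).
Remainders in descending order: North 0.9279, East 0.8414, Central 0.8371, West 0.3874, South 0.0062.
Largest remainders: North, East, Central receive the extra seats.

North: 1, South: 8, East: 2, West: 1, Central: 1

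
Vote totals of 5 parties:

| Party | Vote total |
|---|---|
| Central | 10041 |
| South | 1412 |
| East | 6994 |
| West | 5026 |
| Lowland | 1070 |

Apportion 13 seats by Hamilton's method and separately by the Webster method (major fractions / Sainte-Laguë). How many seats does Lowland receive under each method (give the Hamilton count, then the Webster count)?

0 and 1

Hamilton: Central 5, South 1, East 4, West 3, Lowland 0.
Webster: Central 5, South 1, East 3, West 3, Lowland 1.
Lowland gets 0 under Hamilton and 1 under Webster.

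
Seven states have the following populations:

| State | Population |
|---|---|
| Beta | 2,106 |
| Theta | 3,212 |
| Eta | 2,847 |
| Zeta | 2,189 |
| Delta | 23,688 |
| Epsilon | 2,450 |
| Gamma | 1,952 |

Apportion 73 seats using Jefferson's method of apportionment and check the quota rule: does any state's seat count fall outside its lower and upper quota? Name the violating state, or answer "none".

Standard quotas: Beta 3.999, Theta 6.099, Eta 5.406, Zeta 4.157, Delta 44.980, Epsilon 4.652, Gamma 3.707.
Jefferson allocation: Beta 4, Theta 6, Eta 5, Zeta 4, Delta 47, Epsilon 4, Gamma 3.
Delta has quota 44.980 (lower 44, upper 45) but receives 47 — outside the quota interval.

Delta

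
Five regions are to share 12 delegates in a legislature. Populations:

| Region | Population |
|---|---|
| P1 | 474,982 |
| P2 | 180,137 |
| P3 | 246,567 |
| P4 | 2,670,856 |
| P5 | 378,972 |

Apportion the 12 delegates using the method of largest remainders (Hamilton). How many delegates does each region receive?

Standard divisor: 3951514 ÷ 12 ≈ 329292.833.
Standard quotas: P1 1.4424, P2 0.5470, P3 0.7488, P4 8.1109, P5 1.1509.
Lower quotas: P1 1, P2 0, P3 0, P4 8, P5 1 (sum 10, leaving 2 seats).
Remainders in descending order: P3 0.7488, P2 0.5470, P1 0.4424, P5 0.1509, P4 0.1109.
Largest remainders: P3, P2 receive the extra seats.

P1=1; P2=1; P3=1; P4=8; P5=1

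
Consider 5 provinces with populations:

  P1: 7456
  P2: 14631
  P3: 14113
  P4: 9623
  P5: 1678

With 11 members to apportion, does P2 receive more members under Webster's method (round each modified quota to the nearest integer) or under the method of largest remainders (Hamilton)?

Webster: P1 2, P2 4, P3 3, P4 2, P5 0.
Hamilton: P1 2, P2 3, P3 3, P4 2, P5 1.
P2 gets 4 under Webster and 3 under Hamilton.

Webster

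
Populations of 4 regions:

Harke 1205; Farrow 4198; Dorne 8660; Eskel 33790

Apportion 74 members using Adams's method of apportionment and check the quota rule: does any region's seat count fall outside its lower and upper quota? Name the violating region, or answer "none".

Standard quotas: Harke 1.863, Farrow 6.492, Dorne 13.392, Eskel 52.253.
Adams allocation: Harke 2, Farrow 7, Dorne 14, Eskel 51.
Eskel has quota 52.253 (lower 52, upper 53) but receives 51 — outside the quota interval.

Eskel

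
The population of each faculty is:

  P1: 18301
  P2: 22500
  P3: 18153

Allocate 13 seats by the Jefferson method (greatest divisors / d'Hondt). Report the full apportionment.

P1 4; P2 5; P3 4

Standard divisor 58954/13 ≈ 4534.923; standard quotas: P1 4.036, P2 4.961, P3 4.003.
Rounding down gives 4, 4, 4 = 12 seats, so the divisor must be adjusted.
With modified divisor 4100: modified quotas P1 4.464, P2 5.488, P3 4.428.
Rounding down: P1 4, P2 5, P3 4 (total 13).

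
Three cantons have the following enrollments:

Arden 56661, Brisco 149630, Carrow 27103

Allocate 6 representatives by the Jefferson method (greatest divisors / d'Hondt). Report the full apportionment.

Standard divisor 233394/6 ≈ 38899; standard quotas: Arden 1.457, Brisco 3.847, Carrow 0.697.
Rounding down gives 1, 3, 0 = 4 seats, so the divisor must be adjusted.
With modified divisor 29100: modified quotas Arden 1.947, Brisco 5.142, Carrow 0.931.
Rounding down: Arden 1, Brisco 5, Carrow 0 (total 6).

Arden 1, Brisco 5, Carrow 0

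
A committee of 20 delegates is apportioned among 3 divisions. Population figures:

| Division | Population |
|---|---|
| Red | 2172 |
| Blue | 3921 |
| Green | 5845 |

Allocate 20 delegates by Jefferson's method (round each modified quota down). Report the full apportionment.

Red 3, Blue 7, Green 10

Standard divisor 11938/20 ≈ 596.9; standard quotas: Red 3.639, Blue 6.569, Green 9.792.
Rounding down gives 3, 6, 9 = 18 seats, so the divisor must be adjusted.
With modified divisor 550: modified quotas Red 3.949, Blue 7.129, Green 10.627.
Rounding down: Red 3, Blue 7, Green 10 (total 20).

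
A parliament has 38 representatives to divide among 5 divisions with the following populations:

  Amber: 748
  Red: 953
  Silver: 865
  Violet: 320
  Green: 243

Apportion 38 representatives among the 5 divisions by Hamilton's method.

Standard divisor: 3129 ÷ 38 ≈ 82.342.
Standard quotas: Amber 9.084, Red 11.574, Silver 10.505, Violet 3.886, Green 2.951.
Lower quotas: Amber 9, Red 11, Silver 10, Violet 3, Green 2 (sum 35, leaving 3 seats).
Remainders in descending order: Green 0.951, Violet 0.886, Red 0.574, Silver 0.505, Amber 0.084.
The surplus seats go to Green, Violet, Red.

Amber=9, Red=12, Silver=10, Violet=4, Green=3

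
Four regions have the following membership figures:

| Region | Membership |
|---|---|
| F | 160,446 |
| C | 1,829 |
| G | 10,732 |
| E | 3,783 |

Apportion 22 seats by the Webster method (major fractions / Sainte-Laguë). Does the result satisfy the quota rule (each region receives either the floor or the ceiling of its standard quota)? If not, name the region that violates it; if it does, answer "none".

Standard quotas: F 19.966, C 0.228, G 1.336, E 0.471.
Webster allocation: F 21, C 0, G 1, E 0.
F has quota 19.966 (lower 19, upper 20) but receives 21 — outside the quota interval.

F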